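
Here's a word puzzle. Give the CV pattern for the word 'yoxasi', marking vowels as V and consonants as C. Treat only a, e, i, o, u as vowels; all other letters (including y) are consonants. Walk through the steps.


Letter mapping: y = C, o = V, x = C, a = V, s = C, i = V.

CVCVCV


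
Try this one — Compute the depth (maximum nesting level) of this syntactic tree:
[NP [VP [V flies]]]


Count bracket nesting levels:
'[' at pos 0: depth = 1
'[' at pos 4: depth = 2
'[' at pos 8: depth = 3
Maximum depth reached: 3

3


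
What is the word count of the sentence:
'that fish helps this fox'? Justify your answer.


Split into words: that | fish | helps | this | fox = 5 words.

5


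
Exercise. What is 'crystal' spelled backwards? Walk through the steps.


Reverse 'crystal' character by character: 'latsyrc'.

latsyrc


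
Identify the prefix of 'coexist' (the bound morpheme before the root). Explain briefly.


The word 'coexist' = 'co' (prefix) + 'exist' (root). The prefix is 'co'.

co


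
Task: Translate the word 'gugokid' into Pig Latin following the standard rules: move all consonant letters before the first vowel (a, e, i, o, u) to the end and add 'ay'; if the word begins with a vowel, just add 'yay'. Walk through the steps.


'gugokid': move consonant cluster 'g' to end and add 'ay': 'ugokidgay'.

ugokidgay


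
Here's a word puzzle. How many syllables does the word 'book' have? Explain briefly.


Break 'book' into syllables: book -> book = 1 syllable

1 syllable


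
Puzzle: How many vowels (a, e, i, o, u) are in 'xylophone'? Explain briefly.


Vowels in 'xylophone': o, o, e = 3 vowels.

3


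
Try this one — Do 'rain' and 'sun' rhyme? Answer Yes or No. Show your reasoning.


Rime (stressed vowel + following sounds) of 'rain': -ain = /eɪn/
Rime of 'sun': -un = /ʌn/
/eɪn/ and /ʌn/ are different ending sounds, so the words do not rhyme.

No


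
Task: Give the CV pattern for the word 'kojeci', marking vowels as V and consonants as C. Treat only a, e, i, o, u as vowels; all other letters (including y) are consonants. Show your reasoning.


Letter mapping: k = C, o = V, j = C, e = V, c = C, i = V.

CVCVCV


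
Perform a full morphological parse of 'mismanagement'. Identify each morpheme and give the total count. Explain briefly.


Step 1: Identify prefix: 'mis' (meaning: wrongly)
Step 2: Identify root: 'manage'
Step 3: Identify suffix(es): 'ment'
Decomposition: mis- (prefix: wrongly) + manage (root) + -ment (suffix: action/result)
Total morphemes: 3

3 morphemes (mis- (prefix: wrongly) + manage (root) + -ment (suffix: action/result))


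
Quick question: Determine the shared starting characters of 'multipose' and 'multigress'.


Compare from the start: 5 characters match: 'multi'. Mismatch at position 6: 'p' vs 'g'.

multi


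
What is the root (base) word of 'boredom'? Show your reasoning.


Remove suffix '-dom' from 'boredom' to get root 'bore'.

bore


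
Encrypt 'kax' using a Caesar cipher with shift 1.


Shift each letter by 1: k -> l, a -> b, x -> y. Result: 'lby'.

lby


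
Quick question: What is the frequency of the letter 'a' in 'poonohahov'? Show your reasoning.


Letter 'a' in 'poonohahov': found at position(s) 7 = 1 occurrence(s).

1


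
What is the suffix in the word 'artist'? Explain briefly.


The word 'artist' = 'art' (root) + '-ist' (suffix). The suffix is '-ist'.

ist


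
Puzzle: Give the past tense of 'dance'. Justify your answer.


Apply rule: Add -d (word ends in -e). 'dance' becomes 'danced'.

danced


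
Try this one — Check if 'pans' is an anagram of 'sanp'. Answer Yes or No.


Sorted letters of 'pans': 'anps'
Sorted letters of 'sanp': 'anps'
They match.

Yes


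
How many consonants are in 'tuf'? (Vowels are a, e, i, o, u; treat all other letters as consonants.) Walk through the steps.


Consonants in 'tuf': t, f = 2 consonants.

2


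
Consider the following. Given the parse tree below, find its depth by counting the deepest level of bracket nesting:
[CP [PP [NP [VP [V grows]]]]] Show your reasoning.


Count bracket nesting levels:
'[' at pos 0: depth = 1
'[' at pos 4: depth = 2
'[' at pos 8: depth = 3
'[' at pos 12: depth = 4
'[' at pos 16: depth = 5
Maximum depth reached: 5

5


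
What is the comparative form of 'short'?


Apply comparative formation (add -er): 'short' -> 'shorter'.

shorter


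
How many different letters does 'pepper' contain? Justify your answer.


Unique letters in 'pepper': {e, p, r} = 3 distinct letters.

3


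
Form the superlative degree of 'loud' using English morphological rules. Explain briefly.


Apply superlative formation (add -est): 'loud' -> 'loudest'.

loudest


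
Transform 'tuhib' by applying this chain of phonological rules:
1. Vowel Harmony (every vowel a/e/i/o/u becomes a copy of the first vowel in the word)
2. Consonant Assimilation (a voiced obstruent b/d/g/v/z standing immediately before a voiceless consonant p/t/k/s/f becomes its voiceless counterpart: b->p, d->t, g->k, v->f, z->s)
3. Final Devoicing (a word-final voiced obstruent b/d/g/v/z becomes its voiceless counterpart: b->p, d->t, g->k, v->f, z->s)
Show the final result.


Starting form: 'tuhib'
Rule 1: Vowel Harmony: all vowels become 'u' (matching first vowel). 'tuhib' -> 'tuhub'
Rule 2: Consonant Assimilation: no voiced obstruent (b/d/g/v/z) stands immediately before a voiceless consonant (p/t/k/s/f). No change.
Rule 3: Final Devoicing: word-final voiced obstruent 'b' becomes voiceless 'p'. 'tuhub' -> 'tuhup'
Final form: 'tuhup'

tuhup


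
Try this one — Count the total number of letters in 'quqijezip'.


Spell out 'quqijezip' and number each letter: q(1), u(2), q(3), i(4), j(5), e(6), z(7), i(8), p(9). Total: 9 letters.

9


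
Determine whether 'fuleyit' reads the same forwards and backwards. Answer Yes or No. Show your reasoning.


Forward: 'fuleyit'
Reversed: 'tiyeluf'
They differ.

No


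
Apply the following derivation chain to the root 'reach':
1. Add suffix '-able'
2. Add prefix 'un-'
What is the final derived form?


Step 1: Add suffix '-able' to 'reach' = 'reachable'
Step 2: Add prefix 'un-' to 'reachable' = 'unreachable'

unreachable


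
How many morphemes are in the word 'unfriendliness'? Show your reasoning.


Decomposition: un- (prefix) + friend (root) + -ly (suffix) + -ness (suffix) = 4 morpheme(s)

4 morphemes


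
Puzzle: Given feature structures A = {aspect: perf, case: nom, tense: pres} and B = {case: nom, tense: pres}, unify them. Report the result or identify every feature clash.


Compare features:
aspect: A=perf vs B=_ -> unified: perf
case: A=nom vs B=nom -> unified: nom
tense: A=pres vs B=pres -> unified: pres
No clashes found.

Unified: {aspect: perf, case: nom, tense: pres}


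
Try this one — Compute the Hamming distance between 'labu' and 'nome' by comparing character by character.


Alignment:
Position 1: 'l' vs 'n' = DIFFER
Position 2: 'a' vs 'o' = DIFFER
Position 3: 'b' vs 'm' = DIFFER
Position 4: 'u' vs 'e' = DIFFER
Total differences: 4

4


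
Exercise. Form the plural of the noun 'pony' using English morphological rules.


Apply rule: Change -y to -ies (consonant + y). 'pony' becomes 'ponies'.

ponies


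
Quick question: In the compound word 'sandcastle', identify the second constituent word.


Split 'sandcastle' into 'sand' + 'castle'. The second part is 'castle'.

castle


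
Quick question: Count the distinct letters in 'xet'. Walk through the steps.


Unique letters in 'xet': {e, t, x} = 3 distinct letters.

3


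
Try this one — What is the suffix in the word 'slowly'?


The word 'slowly' = 'slow' (root) + '-ly' (suffix). The suffix is '-ly'.

ly


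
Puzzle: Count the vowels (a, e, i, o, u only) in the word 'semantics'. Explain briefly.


Vowels in 'semantics': e, a, i = 3 vowels.

3


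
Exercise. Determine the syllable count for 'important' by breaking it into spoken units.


Break 'important' into syllables: im-por-tant -> im | por | tant = 3 syllables

3 syllables


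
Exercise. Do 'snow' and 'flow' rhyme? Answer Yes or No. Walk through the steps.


Rime (stressed vowel + following sounds) of 'snow': -ow = /oʊ/
Rime of 'flow': -ow = /oʊ/
/oʊ/ and /oʊ/ are the same ending sound, so the words rhyme.

Yes


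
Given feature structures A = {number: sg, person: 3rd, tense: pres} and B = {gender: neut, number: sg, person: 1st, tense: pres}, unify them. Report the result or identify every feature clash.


Compare features:
gender: A=_ vs B=neut -> unified: neut
number: A=sg vs B=sg -> unified: sg
person: A=3rd vs B=1st -> CLASH
tense: A=pres vs B=pres -> unified: pres
Clash detected on feature 'person' (3rd vs 1st); unification fails.

CLASH on 'person' (3rd vs 1st)


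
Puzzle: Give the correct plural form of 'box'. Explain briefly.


Apply rule: Add -es (sibilant/fricative ending). 'box' becomes 'boxes'.

boxes


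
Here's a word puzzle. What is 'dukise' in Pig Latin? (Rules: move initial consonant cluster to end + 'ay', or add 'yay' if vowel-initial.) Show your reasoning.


'dukise': move consonant cluster 'd' to end and add 'ay': 'ukiseday'.

ukiseday


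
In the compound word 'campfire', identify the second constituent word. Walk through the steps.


Split 'campfire' into 'camp' + 'fire'. The second part is 'fire'.

fire


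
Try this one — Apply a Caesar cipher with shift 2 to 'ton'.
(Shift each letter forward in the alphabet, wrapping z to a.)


Shift each letter by 2: t -> v, o -> q, n -> p. Result: 'vqp'.

vqp


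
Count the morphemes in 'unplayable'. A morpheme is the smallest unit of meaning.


Decomposition: un- (prefix) + play (root) + -able (suffix) = 3 morpheme(s)

3 morphemes


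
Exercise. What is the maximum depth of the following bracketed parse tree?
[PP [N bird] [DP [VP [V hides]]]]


Count bracket nesting levels:
'[' at pos 0: depth = 1
'[' at pos 4: depth = 2
'[' at pos 13: depth = 2
'[' at pos 17: depth = 3
'[' at pos 21: depth = 4
Maximum depth reached: 4

4


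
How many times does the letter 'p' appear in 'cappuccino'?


Letter 'p' in 'cappuccino': found at position(s) 3, 4 = 2 occurrence(s).

2


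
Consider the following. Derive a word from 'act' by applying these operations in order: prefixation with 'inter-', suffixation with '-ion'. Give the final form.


Step 1: Add prefix 'inter-' to 'act' = 'interact'
Step 2: Add suffix '-ion' to 'interact' = 'interaction'

interaction


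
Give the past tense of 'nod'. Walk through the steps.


Apply rule: Double final consonant and add -ed. 'nod' becomes 'nodded'.

nodded


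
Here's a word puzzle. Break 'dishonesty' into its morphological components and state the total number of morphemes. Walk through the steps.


Step 1: Identify prefix: 'dis' (meaning: not/apart)
Step 2: Identify root: 'honest'
Step 3: Identify suffix(es): 'y'
Decomposition: dis- (prefix: not/apart) + honest (root) + -y (suffix: quality)
Total morphemes: 3

3 morphemes (dis- (prefix: not/apart) + honest (root) + -y (suffix: quality))


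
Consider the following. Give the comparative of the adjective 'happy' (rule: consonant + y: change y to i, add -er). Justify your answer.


Apply comparative formation (consonant + y: change y to i, add -er): 'happy' -> 'happier'.

happier


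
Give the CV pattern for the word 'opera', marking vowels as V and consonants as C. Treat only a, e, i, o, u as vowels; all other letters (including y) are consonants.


Letter mapping: o = V, p = C, e = V, r = C, a = V.

VCVCV


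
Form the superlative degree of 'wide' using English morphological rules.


Apply superlative formation (ends in e: add -st): 'wide' -> 'widest'.

widest


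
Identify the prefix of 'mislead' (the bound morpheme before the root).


The word 'mislead' = 'mis' (prefix) + 'lead' (root). The prefix is 'mis'.

mis


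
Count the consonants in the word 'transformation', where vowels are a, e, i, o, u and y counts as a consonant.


Consonants in 'transformation': t, r, n, s, f, r, m, t, n = 9 consonants.

9


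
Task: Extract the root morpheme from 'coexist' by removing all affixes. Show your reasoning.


Remove prefix 'co' from 'coexist' to get root 'exist'.

exist


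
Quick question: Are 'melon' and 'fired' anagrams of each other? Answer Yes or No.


Sorted letters of 'melon': 'elmno'
Sorted letters of 'fired': 'defir'
They do not match.

No


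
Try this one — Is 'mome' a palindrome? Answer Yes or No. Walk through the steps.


Forward: 'mome'
Reversed: 'emom'
They differ.

No


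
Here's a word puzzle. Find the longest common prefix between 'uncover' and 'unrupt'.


Compare from the start: 2 characters match: 'un'. Mismatch at position 3: 'c' vs 'r'.

un


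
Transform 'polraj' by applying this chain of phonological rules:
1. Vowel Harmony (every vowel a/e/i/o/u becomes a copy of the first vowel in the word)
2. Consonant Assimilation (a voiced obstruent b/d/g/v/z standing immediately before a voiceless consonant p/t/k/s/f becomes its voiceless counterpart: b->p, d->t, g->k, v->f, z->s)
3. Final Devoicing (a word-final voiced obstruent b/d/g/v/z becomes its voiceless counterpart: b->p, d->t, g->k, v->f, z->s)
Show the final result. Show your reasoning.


Starting form: 'polraj'
Rule 1: Vowel Harmony: all vowels become 'o' (matching first vowel). 'polraj' -> 'polroj'
Rule 2: Consonant Assimilation: no voiced obstruent (b/d/g/v/z) stands immediately before a voiceless consonant (p/t/k/s/f). No change.
Rule 3: Final Devoicing: final consonant 'j' is not one of the voiced obstruents b/d/g/v/z. No change.
Final form: 'polroj'

polroj


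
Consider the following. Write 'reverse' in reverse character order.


Reverse 'reverse' character by character: 'esrever'.

esrever


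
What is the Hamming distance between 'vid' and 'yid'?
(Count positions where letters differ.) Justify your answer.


Alignment:
Position 1: 'v' vs 'y' = DIFFER
Position 2: 'i' vs 'i' = match
Position 3: 'd' vs 'd' = match
Total differences: 1

1


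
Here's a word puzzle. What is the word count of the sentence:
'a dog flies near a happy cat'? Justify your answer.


Split into words: a | dog | flies | near | a | happy | cat = 7 words.

7


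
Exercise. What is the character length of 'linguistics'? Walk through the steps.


Spell out 'linguistics' and number each letter: l(1), i(2), n(3), g(4), u(5), i(6), s(7), t(8), i(9), c(10), s(11). Total: 11 letters.

11


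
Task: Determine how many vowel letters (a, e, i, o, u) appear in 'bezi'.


Vowels in 'bezi': e, i = 2 vowels.

2


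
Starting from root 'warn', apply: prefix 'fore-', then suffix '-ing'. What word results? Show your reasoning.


Step 1: Add prefix 'fore-' to 'warn' = 'forewarn'
Step 2: Add suffix '-ing' to 'forewarn' = 'forewarning'

forewarning


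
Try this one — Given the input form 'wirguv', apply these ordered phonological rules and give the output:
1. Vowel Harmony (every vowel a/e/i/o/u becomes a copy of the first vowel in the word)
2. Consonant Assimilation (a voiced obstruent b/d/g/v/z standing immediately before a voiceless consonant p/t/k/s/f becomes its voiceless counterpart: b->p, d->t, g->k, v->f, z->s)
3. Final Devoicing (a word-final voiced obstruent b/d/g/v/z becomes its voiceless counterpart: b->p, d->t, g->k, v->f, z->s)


Starting form: 'wirguv'
Rule 1: Vowel Harmony: all vowels become 'i' (matching first vowel). 'wirguv' -> 'wirgiv'
Rule 2: Consonant Assimilation: no voiced obstruent (b/d/g/v/z) stands immediately before a voiceless consonant (p/t/k/s/f). No change.
Rule 3: Final Devoicing: word-final voiced obstruent 'v' becomes voiceless 'f'. 'wirgiv' -> 'wirgif'
Final form: 'wirgif'

wirgif


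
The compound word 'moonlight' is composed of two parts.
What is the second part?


Split 'moonlight' into 'moon' + 'light'. The second part is 'light'.

light


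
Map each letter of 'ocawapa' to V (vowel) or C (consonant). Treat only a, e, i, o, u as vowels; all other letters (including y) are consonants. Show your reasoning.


Letter mapping: o = V, c = C, a = V, w = C, a = V, p = C, a = V.

VCVCVCV


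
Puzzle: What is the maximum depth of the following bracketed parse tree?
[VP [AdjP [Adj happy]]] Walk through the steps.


Count bracket nesting levels:
'[' at pos 0: depth = 1
'[' at pos 4: depth = 2
'[' at pos 10: depth = 3
Maximum depth reached: 3

3


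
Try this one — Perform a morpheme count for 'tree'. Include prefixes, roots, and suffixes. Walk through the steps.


Decomposition: tree (free morpheme) = 1 morpheme(s)

1 morphemes


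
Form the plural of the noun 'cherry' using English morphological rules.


Apply rule: Change -y to -ies (consonant + y). 'cherry' becomes 'cherries'.

cherries


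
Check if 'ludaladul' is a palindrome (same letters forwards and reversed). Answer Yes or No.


Forward: 'ludaladul'
Reversed: 'ludaladul'
They are identical.

Yes


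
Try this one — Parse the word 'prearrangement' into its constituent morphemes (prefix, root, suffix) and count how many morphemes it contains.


Step 1: Identify prefix: 'pre' (meaning: before)
Step 2: Identify root: 'arrange'
Step 3: Identify suffix(es): 'ment'
Decomposition: pre- (prefix: before) + arrange (root) + -ment (suffix: action/result)
Total morphemes: 3

3 morphemes (pre- (prefix: before) + arrange (root) + -ment (suffix: action/result))


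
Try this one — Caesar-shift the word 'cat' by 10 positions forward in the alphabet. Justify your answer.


Shift each letter by 10: c -> m, a -> k, t -> d. Result: 'mkd'.

mkd


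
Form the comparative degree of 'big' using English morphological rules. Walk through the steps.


Apply comparative formation (double final consonant, add -er): 'big' -> 'bigger'.

bigger


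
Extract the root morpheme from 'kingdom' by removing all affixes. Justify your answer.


Remove suffix '-dom' from 'kingdom' to get root 'king'.

king


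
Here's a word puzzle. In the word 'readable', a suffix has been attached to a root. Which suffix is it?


The word 'readable' = 'read' (root) + '-able' (suffix). The suffix is '-able'.

able


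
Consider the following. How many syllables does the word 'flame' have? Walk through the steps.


Break 'flame' into syllables: flame -> flame = 1 syllable

1 syllable


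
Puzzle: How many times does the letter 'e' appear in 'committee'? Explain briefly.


Letter 'e' in 'committee': found at position(s) 8, 9 = 2 occurrence(s).

2


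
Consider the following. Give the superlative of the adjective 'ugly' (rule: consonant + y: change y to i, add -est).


Apply superlative formation (consonant + y: change y to i, add -est): 'ugly' -> 'ugliest'.

ugliest


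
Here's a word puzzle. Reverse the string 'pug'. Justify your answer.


Reverse 'pug' character by character: 'gup'.

gup


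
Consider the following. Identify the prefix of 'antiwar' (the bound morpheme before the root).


The word 'antiwar' = 'anti' (prefix) + 'war' (root). The prefix is 'anti'.

anti


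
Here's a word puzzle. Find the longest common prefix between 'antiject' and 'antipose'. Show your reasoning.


Compare from the start: 4 characters match: 'anti'. Mismatch at position 5: 'j' vs 'p'.

anti


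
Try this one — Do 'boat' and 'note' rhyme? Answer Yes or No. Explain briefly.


Rime (stressed vowel + following sounds) of 'boat': -oat = /oʊt/
Rime of 'note': -ote = /oʊt/
/oʊt/ and /oʊt/ are the same ending sound, so the words rhyme.

Yes


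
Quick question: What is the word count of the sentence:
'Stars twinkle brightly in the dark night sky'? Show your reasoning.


Split into words: Stars | twinkle | brightly | in | the | dark | night | sky = 8 words.

8


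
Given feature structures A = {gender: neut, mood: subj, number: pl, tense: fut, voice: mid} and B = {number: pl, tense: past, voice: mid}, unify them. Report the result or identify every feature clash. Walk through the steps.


Compare features:
gender: A=neut vs B=_ -> unified: neut
mood: A=subj vs B=_ -> unified: subj
number: A=pl vs B=pl -> unified: pl
tense: A=fut vs B=past -> CLASH
voice: A=mid vs B=mid -> unified: mid
Clash detected on feature 'tense' (fut vs past); unification fails.

CLASH on 'tense' (fut vs past)


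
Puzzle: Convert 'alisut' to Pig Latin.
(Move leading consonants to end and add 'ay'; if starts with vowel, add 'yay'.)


'alisut' starts with a vowel, so add 'yay': 'alisutyay'.

alisutyay


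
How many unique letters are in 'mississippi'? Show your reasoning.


Unique letters in 'mississippi': {i, m, p, s} = 4 distinct letters.

4


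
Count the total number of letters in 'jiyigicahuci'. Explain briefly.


Spell out 'jiyigicahuci' and number each letter: j(1), i(2), y(3), i(4), g(5), i(6), c(7), a(8), h(9), u(10), c(11), i(12). Total: 12 letters.

12


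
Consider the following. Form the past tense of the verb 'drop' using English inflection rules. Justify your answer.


Apply rule: Double final consonant and add -ed. 'drop' becomes 'dropped'.

dropped


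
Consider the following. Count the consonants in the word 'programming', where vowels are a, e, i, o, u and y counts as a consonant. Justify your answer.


Consonants in 'programming': p, r, g, r, m, m, n, g = 8 consonants.

8


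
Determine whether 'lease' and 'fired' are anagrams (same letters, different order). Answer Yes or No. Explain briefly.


Sorted letters of 'lease': 'aeels'
Sorted letters of 'fired': 'defir'
They do not match.

No


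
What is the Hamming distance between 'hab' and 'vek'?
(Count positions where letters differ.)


Alignment:
Position 1: 'h' vs 'v' = DIFFER
Position 2: 'a' vs 'e' = DIFFER
Position 3: 'b' vs 'k' = DIFFER
Total differences: 3

3


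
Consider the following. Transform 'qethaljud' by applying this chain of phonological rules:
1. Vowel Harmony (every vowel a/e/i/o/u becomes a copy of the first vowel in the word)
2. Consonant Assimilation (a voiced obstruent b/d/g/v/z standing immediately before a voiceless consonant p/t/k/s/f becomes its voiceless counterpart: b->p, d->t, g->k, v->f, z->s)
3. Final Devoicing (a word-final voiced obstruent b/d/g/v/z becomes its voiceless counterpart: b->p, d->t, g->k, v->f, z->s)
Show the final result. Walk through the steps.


Starting form: 'qethaljud'
Rule 1: Vowel Harmony: all vowels become 'e' (matching first vowel). 'qethaljud' -> 'qetheljed'
Rule 2: Consonant Assimilation: no voiced obstruent (b/d/g/v/z) stands immediately before a voiceless consonant (p/t/k/s/f). No change.
Rule 3: Final Devoicing: word-final voiced obstruent 'd' becomes voiceless 't'. 'qetheljed' -> 'qetheljet'
Final form: 'qetheljet'

qetheljet


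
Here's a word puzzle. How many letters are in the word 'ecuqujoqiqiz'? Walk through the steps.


Spell out 'ecuqujoqiqiz' and number each letter: e(1), c(2), u(3), q(4), u(5), j(6), o(7), q(8), i(9), q(10), i(11), z(12). Total: 12 letters.

12


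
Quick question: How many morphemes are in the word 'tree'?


Decomposition: tree (free morpheme) = 1 morpheme(s)

1 morphemes


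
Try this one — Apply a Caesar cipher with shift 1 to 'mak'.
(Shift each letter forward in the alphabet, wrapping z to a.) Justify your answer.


Shift each letter by 1: m -> n, a -> b, k -> l. Result: 'nbl'.

nbl


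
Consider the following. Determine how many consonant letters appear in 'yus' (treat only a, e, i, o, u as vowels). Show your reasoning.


Consonants in 'yus': y, s = 2 consonants.

2


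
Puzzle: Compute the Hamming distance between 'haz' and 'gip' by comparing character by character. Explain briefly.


Alignment:
Position 1: 'h' vs 'g' = DIFFER
Position 2: 'a' vs 'i' = DIFFER
Position 3: 'z' vs 'p' = DIFFER
Total differences: 3

3


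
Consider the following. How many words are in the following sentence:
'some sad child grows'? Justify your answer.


Split into words: some | sad | child | grows = 4 words.

4


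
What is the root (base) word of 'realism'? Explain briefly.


Remove suffix '-ism' from 'realism' to get root 'real'.

real


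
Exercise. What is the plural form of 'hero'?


Apply rule: Add -es (consonant + o). 'hero' becomes 'heroes'.

heroes


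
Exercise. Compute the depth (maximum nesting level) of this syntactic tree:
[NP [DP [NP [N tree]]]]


Count bracket nesting levels:
'[' at pos 0: depth = 1
'[' at pos 4: depth = 2
'[' at pos 8: depth = 3
'[' at pos 12: depth = 4
Maximum depth reached: 4

4


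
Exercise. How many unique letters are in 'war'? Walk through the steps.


Unique letters in 'war': {a, r, w} = 3 distinct letters.

3


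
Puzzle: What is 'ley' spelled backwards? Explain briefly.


Reverse 'ley' character by character: 'yel'.

yel


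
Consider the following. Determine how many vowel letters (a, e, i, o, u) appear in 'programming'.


Vowels in 'programming': o, a, i = 3 vowels.

3


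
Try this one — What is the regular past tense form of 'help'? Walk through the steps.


Apply rule: Add -ed. 'help' becomes 'helped'.

helped


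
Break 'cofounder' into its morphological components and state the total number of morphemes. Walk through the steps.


Step 1: Identify prefix: 'co' (meaning: together)
Step 2: Identify root: 'found'
Step 3: Identify suffix(es): 'er'
Decomposition: co- (prefix: together) + found (root) + -er (suffix: one who)
Total morphemes: 3

3 morphemes (co- (prefix: together) + found (root) + -er (suffix: one who))


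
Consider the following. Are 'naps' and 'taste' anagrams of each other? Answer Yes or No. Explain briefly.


Sorted letters of 'naps': 'anps'
Sorted letters of 'taste': 'aestt'
They do not match.

No


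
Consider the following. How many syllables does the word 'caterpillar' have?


Break 'caterpillar' into syllables: cat-er-pil-lar -> cat | er | pil | lar = 4 syllables

4 syllables


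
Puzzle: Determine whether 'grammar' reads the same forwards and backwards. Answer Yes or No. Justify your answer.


Forward: 'grammar'
Reversed: 'rammarg'
They differ.

No


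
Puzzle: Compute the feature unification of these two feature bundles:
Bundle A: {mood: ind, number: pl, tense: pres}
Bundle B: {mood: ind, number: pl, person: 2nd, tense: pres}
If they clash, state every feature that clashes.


Compare features:
mood: A=ind vs B=ind -> unified: ind
number: A=pl vs B=pl -> unified: pl
person: A=_ vs B=2nd -> unified: 2nd
tense: A=pres vs B=pres -> unified: pres
No clashes found.

Unified: {mood: ind, number: pl, person: 2nd, tense: pres}


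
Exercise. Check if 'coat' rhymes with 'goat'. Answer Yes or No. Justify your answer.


Rime (stressed vowel + following sounds) of 'coat': -oat = /oʊt/
Rime of 'goat': -oat = /oʊt/
/oʊt/ and /oʊt/ are the same ending sound, so the words rhyme.

Yes


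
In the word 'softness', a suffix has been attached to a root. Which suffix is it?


The word 'softness' = 'soft' (root) + '-ness' (suffix). The suffix is '-ness'.

ness


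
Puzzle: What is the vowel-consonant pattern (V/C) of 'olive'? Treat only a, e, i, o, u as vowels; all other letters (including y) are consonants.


Letter mapping: o = V, l = C, i = V, v = C, e = V.

VCVCV


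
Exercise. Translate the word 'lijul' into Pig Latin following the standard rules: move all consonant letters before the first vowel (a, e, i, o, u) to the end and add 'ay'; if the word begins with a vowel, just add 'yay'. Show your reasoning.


'lijul': move consonant cluster 'l' to end and add 'ay': 'ijullay'.

ijullay


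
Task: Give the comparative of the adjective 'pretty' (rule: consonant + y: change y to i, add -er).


Apply comparative formation (consonant + y: change y to i, add -er): 'pretty' -> 'prettier'.

prettier


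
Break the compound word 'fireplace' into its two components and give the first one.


Split 'fireplace' into 'fire' + 'place'. The first part is 'fire'.

fire


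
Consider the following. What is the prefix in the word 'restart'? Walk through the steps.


The word 'restart' = 're' (prefix) + 'start' (root). The prefix is 're'.

re


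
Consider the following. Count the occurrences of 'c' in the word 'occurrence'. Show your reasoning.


Letter 'c' in 'occurrence': found at position(s) 2, 3, 9 = 3 occurrence(s).

3


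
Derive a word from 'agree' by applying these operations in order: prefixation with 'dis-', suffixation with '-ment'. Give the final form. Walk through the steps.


Step 1: Add prefix 'dis-' to 'agree' = 'disagree'
Step 2: Add suffix '-ment' to 'disagree' = 'disagreement'

disagreement


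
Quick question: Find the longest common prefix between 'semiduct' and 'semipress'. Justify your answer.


Compare from the start: 4 characters match: 'semi'. Mismatch at position 5: 'd' vs 'p'.

semi


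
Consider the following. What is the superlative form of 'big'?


Apply superlative formation (double final consonant, add -est): 'big' -> 'biggest'.

biggest


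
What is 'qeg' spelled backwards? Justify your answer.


Reverse 'qeg' character by character: 'geq'.

geq


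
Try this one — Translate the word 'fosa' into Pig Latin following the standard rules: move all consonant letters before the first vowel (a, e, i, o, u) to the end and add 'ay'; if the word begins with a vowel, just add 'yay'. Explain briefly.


'fosa': move consonant cluster 'f' to end and add 'ay': 'osafay'.

osafay


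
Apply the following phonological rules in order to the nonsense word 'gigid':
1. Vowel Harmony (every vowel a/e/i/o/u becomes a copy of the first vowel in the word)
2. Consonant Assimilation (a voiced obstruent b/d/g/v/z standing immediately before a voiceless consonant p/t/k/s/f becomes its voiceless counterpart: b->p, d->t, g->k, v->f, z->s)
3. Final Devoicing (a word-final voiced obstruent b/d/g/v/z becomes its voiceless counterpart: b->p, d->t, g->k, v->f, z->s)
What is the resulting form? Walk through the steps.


Starting form: 'gigid'
Rule 1: Vowel Harmony: all vowels already match. No change.
Rule 2: Consonant Assimilation: no voiced obstruent (b/d/g/v/z) stands immediately before a voiceless consonant (p/t/k/s/f). No change.
Rule 3: Final Devoicing: word-final voiced obstruent 'd' becomes voiceless 't'. 'gigid' -> 'gigit'
Final form: 'gigit'

gigit


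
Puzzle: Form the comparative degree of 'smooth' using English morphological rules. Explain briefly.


Apply comparative formation (add -er): 'smooth' -> 'smoother'.

smoother


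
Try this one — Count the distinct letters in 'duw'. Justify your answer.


Unique letters in 'duw': {d, u, w} = 3 distinct letters.

3


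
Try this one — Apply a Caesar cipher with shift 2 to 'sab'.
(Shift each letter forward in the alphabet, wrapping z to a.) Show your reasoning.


Shift each letter by 2: s -> u, a -> c, b -> d. Result: 'ucd'.

ucd


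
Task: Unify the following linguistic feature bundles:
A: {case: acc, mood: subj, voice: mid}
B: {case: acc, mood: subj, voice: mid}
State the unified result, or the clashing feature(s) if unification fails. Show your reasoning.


Compare features:
case: A=acc vs B=acc -> unified: acc
mood: A=subj vs B=subj -> unified: subj
voice: A=mid vs B=mid -> unified: mid
No clashes found.

Unified: {case: acc, mood: subj, voice: mid}


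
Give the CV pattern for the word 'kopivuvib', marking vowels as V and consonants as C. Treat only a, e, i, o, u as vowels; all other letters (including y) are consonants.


Letter mapping: k = C, o = V, p = C, i = V, v = C, u = V, v = C, i = V, b = C.

CVCVCVCVC


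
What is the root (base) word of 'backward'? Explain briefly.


Remove suffix '-ward' from 'backward' to get root 'back'.

back


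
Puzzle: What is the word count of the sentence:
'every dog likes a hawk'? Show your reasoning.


Split into words: every | dog | likes | a | hawk = 5 words.

5


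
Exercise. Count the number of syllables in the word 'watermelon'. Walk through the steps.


Break 'watermelon' into syllables: wa-ter-mel-on -> wa | ter | mel | on = 4 syllables

4 syllables


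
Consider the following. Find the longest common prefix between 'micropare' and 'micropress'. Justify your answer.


Compare from the start: 6 characters match: 'microp'. Mismatch at position 7: 'a' vs 'r'.

microp


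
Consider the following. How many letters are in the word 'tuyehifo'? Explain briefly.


Spell out 'tuyehifo' and number each letter: t(1), u(2), y(3), e(4), h(5), i(6), f(7), o(8). Total: 8 letters.

8


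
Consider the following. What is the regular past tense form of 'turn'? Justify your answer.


Apply rule: Add -ed. 'turn' becomes 'turned'.

turned


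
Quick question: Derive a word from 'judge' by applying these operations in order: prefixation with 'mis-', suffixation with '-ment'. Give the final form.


Step 1: Add prefix 'mis-' to 'judge' = 'misjudge'
Step 2: Add suffix '-ment' to 'misjudge' = 'misjudgment'

misjudgment


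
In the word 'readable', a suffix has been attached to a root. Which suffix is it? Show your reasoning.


The word 'readable' = 'read' (root) + '-able' (suffix). The suffix is '-able'.

able


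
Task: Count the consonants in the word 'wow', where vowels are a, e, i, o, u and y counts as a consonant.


Consonants in 'wow': w, w = 2 consonants.

2


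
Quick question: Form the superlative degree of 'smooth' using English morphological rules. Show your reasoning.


Apply superlative formation (add -est): 'smooth' -> 'smoothest'.

smoothest


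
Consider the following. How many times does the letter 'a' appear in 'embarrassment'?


Letter 'a' in 'embarrassment': found at position(s) 4, 7 = 2 occurrence(s).

2


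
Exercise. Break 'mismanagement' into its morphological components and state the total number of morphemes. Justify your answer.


Step 1: Identify prefix: 'mis' (meaning: wrongly)
Step 2: Identify root: 'manage'
Step 3: Identify suffix(es): 'ment'
Decomposition: mis- (prefix: wrongly) + manage (root) + -ment (suffix: action/result)
Total morphemes: 3

3 morphemes (mis- (prefix: wrongly) + manage (root) + -ment (suffix: action/result))


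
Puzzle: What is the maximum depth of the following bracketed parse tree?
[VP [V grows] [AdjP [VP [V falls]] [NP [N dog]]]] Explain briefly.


Count bracket nesting levels:
'[' at pos 0: depth = 1
'[' at pos 4: depth = 2
'[' at pos 14: depth = 2
'[' at pos 20: depth = 3
'[' at pos 24: depth = 4
'[' at pos 35: depth = 3
'[' at pos 39: depth = 4
Maximum depth reached: 4

4


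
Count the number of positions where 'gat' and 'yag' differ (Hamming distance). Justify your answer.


Alignment:
Position 1: 'g' vs 'y' = DIFFER
Position 2: 'a' vs 'a' = match
Position 3: 't' vs 'g' = DIFFER
Total differences: 2

2


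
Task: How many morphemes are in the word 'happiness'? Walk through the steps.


Decomposition: happy (root) + -ness (suffix) = 2 morpheme(s)

2 morphemes


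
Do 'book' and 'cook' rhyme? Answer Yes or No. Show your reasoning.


Rime (stressed vowel + following sounds) of 'book': -ook = /ʊk/
Rime of 'cook': -ook = /ʊk/
/ʊk/ and /ʊk/ are the same ending sound, so the words rhyme.

Yes


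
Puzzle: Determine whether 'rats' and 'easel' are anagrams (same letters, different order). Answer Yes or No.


Sorted letters of 'rats': 'arst'
Sorted letters of 'easel': 'aeels'
They do not match.

No


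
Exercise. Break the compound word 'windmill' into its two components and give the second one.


Split 'windmill' into 'wind' + 'mill'. The second part is 'mill'.

mill


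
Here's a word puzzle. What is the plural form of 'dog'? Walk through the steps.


Apply rule: Add -s. 'dog' becomes 'dogs'.

dogs


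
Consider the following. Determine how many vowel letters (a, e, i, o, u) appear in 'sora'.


Vowels in 'sora': o, a = 2 vowels.

2


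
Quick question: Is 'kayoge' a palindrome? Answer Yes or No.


Forward: 'kayoge'
Reversed: 'egoyak'
They differ.

No


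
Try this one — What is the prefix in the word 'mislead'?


The word 'mislead' = 'mis' (prefix) + 'lead' (root). The prefix is 'mis'.

mis


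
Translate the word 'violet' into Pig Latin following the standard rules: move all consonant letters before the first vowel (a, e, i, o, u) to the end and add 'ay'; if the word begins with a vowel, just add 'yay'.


'violet': move consonant cluster 'v' to end and add 'ay': 'ioletvay'.

ioletvay


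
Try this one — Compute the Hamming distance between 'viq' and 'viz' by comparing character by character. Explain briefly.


Alignment:
Position 1: 'v' vs 'v' = match
Position 2: 'i' vs 'i' = match
Position 3: 'q' vs 'z' = DIFFER
Total differences: 1

1


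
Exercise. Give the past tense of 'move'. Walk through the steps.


Apply rule: Add -d (word ends in -e). 'move' becomes 'moved'.

moved


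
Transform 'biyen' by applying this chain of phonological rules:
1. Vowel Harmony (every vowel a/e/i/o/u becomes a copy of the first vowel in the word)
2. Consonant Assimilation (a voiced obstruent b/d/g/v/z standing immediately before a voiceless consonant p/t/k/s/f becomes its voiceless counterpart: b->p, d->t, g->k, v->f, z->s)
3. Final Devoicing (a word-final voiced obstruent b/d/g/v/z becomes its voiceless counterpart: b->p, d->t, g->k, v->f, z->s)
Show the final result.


Starting form: 'biyen'
Rule 1: Vowel Harmony: all vowels become 'i' (matching first vowel). 'biyen' -> 'biyin'
Rule 2: Consonant Assimilation: no voiced obstruent (b/d/g/v/z) stands immediately before a voiceless consonant (p/t/k/s/f). No change.
Rule 3: Final Devoicing: final consonant 'n' is not one of the voiced obstruents b/d/g/v/z. No change.
Final form: 'biyin'

biyin


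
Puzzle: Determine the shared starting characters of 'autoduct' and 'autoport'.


Compare from the start: 4 characters match: 'auto'. Mismatch at position 5: 'd' vs 'p'.

auto


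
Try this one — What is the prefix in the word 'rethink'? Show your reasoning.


The word 'rethink' = 're' (prefix) + 'think' (root). The prefix is 're'.

re


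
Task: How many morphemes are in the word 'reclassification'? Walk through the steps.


Decomposition: re- (prefix) + class (root) + -ify (suffix) + -ation (suffix) = 4 morpheme(s)

4 morphemes


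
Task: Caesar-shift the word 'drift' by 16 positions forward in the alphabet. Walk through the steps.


Shift each letter by 16: d -> t, r -> h, i -> y, f -> v, t -> j. Result: 'thyvj'.

thyvj


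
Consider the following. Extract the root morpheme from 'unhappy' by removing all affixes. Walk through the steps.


Remove prefix 'un' from 'unhappy' to get root 'happy'.

happy


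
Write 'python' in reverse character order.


Reverse 'python' character by character: 'nohtyp'.

nohtyp


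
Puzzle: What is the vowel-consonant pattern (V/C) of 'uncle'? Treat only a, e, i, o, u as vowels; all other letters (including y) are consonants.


Letter mapping: u = V, n = C, c = C, l = C, e = V.

VCCCV


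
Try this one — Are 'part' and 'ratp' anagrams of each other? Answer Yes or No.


Sorted letters of 'part': 'aprt'
Sorted letters of 'ratp': 'aprt'
They match.

Yes


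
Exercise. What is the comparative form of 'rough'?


Apply comparative formation (add -er): 'rough' -> 'rougher'.

rougher


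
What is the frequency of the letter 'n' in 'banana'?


Letter 'n' in 'banana': found at position(s) 3, 5 = 2 occurrence(s).

2


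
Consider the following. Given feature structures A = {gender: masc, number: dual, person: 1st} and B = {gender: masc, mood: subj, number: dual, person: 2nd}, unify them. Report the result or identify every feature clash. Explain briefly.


Compare features:
gender: A=masc vs B=masc -> unified: masc
mood: A=_ vs B=subj -> unified: subj
number: A=dual vs B=dual -> unified: dual
person: A=1st vs B=2nd -> CLASH
Clash detected on feature 'person' (1st vs 2nd); unification fails.

CLASH on 'person' (1st vs 2nd)
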